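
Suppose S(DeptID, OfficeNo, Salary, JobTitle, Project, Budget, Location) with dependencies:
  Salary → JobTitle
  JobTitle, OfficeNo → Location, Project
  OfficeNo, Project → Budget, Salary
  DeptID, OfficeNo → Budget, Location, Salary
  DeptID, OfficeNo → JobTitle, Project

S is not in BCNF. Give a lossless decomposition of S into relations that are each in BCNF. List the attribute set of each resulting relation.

Candidate key of the original relation: {DeptID, OfficeNo}.
Within {Budget, DeptID, JobTitle, Location, OfficeNo, Project, Salary}: {Salary}⁺ ∩ {Budget, DeptID, JobTitle, Location, OfficeNo, Project, Salary} = {JobTitle, Salary}, not the whole set, so Salary → JobTitle violates BCNF; decompose into {JobTitle, Salary} and {Budget, DeptID, Location, OfficeNo, Project, Salary}.
{JobTitle, Salary} has no BCNF violation.
Within {Budget, DeptID, Location, OfficeNo, Project, Salary}: {OfficeNo, Project}⁺ ∩ {Budget, DeptID, Location, OfficeNo, Project, Salary} = {Budget, Location, OfficeNo, Project, Salary}, not the whole set, so OfficeNo, Project → Budget, Location, Salary violates BCNF; decompose into {Budget, Location, OfficeNo, Project, Salary} and {DeptID, OfficeNo, Project}.
{Budget, Location, OfficeNo, Project, Salary} has no BCNF violation.
{DeptID, OfficeNo, Project} has no BCNF violation.

{Budget, Location, OfficeNo, Project, Salary}; {DeptID, OfficeNo, Project}; {JobTitle, Salary}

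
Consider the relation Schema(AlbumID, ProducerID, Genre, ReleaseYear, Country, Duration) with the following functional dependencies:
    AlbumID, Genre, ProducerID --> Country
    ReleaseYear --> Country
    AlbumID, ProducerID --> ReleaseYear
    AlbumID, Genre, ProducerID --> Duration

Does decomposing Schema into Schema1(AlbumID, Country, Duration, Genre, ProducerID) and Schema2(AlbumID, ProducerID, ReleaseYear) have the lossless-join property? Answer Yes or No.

Yes

The shared attributes are {AlbumID, ProducerID} and {AlbumID, ProducerID}⁺ = {AlbumID, Country, ProducerID, ReleaseYear}.
This includes all of Schema2, so the common attributes are a superkey of Schema2 — the join is lossless.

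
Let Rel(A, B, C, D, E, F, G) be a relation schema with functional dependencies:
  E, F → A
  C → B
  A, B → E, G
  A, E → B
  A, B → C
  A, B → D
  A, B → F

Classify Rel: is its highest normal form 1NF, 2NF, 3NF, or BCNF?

3NF

Candidate keys: {A, B}, {A, C}, {A, E}, {E, F}. Prime attributes: {A, B, C, E, F}.
C → B: {C}⁺ = {B, C}, which is not all of the attributes, so the left side is not a superkey — BCNF is violated.
Since {B} ⊆ prime attributes and every other non-superkey FD also has a prime right side, the schema is in 3NF.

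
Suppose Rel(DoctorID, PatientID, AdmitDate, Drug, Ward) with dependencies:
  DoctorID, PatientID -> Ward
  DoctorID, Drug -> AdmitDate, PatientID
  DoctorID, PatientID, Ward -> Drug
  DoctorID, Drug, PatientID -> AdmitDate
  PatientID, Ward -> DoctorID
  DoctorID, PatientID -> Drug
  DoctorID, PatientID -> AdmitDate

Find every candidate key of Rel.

{DoctorID, Drug} is a candidate key since {DoctorID, Drug}⁺ = {AdmitDate, DoctorID, Drug, PatientID, Ward} covers every attribute.
{DoctorID, PatientID} is a candidate key since {DoctorID, PatientID}⁺ = {AdmitDate, DoctorID, Drug, PatientID, Ward} covers every attribute.
{PatientID, Ward} is a candidate key since {PatientID, Ward}⁺ = {AdmitDate, DoctorID, Drug, PatientID, Ward} covers every attribute.
These are minimal and exhaustive — every other superkey contains one of them.

{DoctorID, Drug}, {DoctorID, PatientID}, {PatientID, Ward}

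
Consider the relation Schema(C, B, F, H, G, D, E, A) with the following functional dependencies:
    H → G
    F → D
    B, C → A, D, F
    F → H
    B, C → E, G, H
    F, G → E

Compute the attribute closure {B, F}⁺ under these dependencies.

Start with {B, F}.
F → D applies; add {D} → now {B, D, F}.
F → H applies; add {H} → now {B, D, F, H}.
H → G applies; add {G} → now {B, D, F, G, H}.
F, G → E applies; add {E} → now {B, D, E, F, G, H}.
No further FD applies.

{B, D, E, F, G, H}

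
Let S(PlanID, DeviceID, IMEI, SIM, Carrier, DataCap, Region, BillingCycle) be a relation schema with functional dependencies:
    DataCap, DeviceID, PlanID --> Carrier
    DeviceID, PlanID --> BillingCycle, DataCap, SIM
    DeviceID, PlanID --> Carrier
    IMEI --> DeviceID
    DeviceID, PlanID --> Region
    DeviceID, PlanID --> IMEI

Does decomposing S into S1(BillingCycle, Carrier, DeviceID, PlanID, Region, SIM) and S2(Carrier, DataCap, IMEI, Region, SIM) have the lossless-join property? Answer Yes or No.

The shared attributes are {Carrier, Region, SIM} and {Carrier, Region, SIM}⁺ = {Carrier, Region, SIM}.
S1 ⊄ {Carrier, Region, SIM} and S2 ⊄ {Carrier, Region, SIM}, so the split is lossy.

No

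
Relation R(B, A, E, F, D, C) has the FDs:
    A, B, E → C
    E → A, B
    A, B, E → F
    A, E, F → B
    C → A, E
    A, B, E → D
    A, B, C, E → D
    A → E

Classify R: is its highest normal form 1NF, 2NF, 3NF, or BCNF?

Candidate keys: {A}, {C}, {E}. Prime attributes: {A, C, E}.
Every FD has a superkey on the left, so the relation is in BCNF.

BCNF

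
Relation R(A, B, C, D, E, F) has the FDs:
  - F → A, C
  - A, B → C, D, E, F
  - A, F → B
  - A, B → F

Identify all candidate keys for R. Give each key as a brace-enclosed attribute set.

{F} is a candidate key since {F}⁺ = {A, B, C, D, E, F} covers every attribute.
{A, B} is a candidate key since {A, B}⁺ = {A, B, C, D, E, F} covers every attribute.
These are minimal and exhaustive — every other superkey contains one of them.

{A, B}, {F}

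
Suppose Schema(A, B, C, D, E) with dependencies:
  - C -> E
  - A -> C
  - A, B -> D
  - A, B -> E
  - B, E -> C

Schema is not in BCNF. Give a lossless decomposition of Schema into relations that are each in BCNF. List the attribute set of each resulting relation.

{A, B, D}; {A, C}; {C, E}

Candidate key of the original relation: {A, B}.
Within {A, B, C, D, E}: {C}⁺ ∩ {A, B, C, D, E} = {C, E}, not the whole set, so C -> E violates BCNF; decompose into {C, E} and {A, B, C, D}.
{C, E}: every determinant is a superkey — BCNF.
Within {A, B, C, D}: {A}⁺ ∩ {A, B, C, D} = {A, C}, not the whole set, so A -> C violates BCNF; decompose into {A, C} and {A, B, D}.
{A, C}: every determinant is a superkey — BCNF.
{A, B, D}: every determinant is a superkey — BCNF.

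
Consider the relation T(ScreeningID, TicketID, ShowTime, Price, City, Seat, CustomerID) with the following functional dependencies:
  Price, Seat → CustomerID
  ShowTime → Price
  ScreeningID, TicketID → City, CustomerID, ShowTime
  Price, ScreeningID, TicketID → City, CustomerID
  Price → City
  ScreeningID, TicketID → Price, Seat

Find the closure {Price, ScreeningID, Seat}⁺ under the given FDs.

{City, CustomerID, Price, ScreeningID, Seat}

Start with {Price, ScreeningID, Seat}.
Price, Seat → CustomerID applies; add {CustomerID} → now {CustomerID, Price, ScreeningID, Seat}.
Price → City applies; add {City} → now {City, CustomerID, Price, ScreeningID, Seat}.
No further FD applies.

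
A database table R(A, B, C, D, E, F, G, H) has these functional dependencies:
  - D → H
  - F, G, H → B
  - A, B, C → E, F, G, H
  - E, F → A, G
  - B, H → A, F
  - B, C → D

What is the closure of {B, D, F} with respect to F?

{A, B, D, F, H}

Start with {B, D, F}.
D → H applies; add {H} → now {B, D, F, H}.
B, H → A, F applies; add {A} → now {A, B, D, F, H}.
No further FD applies.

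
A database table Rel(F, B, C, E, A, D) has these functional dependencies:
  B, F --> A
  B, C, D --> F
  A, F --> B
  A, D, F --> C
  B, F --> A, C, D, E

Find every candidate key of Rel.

Closure of {A, F} is {A, B, C, D, E, F}, the whole schema; {A, F} is a candidate key.
Closure of {B, F} is {A, B, C, D, E, F}, the whole schema; {B, F} is a candidate key.
Closure of {B, C, D} is {A, B, C, D, E, F}, the whole schema; {B, C, D} is a candidate key.
Any other superkey properly contains one of these, so there are no further candidate keys.

{A, F}, {B, C, D}, {B, F}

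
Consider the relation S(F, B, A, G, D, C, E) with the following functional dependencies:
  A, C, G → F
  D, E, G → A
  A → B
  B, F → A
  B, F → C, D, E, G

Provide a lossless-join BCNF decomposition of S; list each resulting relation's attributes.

Candidate keys of the original relation: {A, C, G}, {A, F}, {B, F}, {C, D, E, G}, {D, E, F, G}.
Within {A, B, C, D, E, F, G}: {D, E, G}⁺ ∩ {A, B, C, D, E, F, G} = {A, B, D, E, G}, not the whole set, so D, E, G → A, B violates BCNF; decompose into {A, B, D, E, G} and {C, D, E, F, G}.
Within {A, B, D, E, G}: {A}⁺ ∩ {A, B, D, E, G} = {A, B}, not the whole set, so A → B violates BCNF; decompose into {A, B} and {A, D, E, G}.
{A, B}: every determinant is a superkey — BCNF.
{A, D, E, G}: every determinant is a superkey — BCNF.
{C, D, E, F, G}: every determinant is a superkey — BCNF.

{A, B}; {A, D, E, G}; {C, D, E, F, G}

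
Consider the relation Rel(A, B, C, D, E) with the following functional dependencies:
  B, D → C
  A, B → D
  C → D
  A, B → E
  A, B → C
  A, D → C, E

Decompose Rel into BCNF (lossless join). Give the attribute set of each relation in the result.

{A, B, D}; {A, D, E}; {B, C}; {C, D}

Candidate key of the original relation: {A, B}.
Within {A, B, C, D, E}: {B, D}⁺ ∩ {A, B, C, D, E} = {B, C, D}, not the whole set, so B, D → C violates BCNF; decompose into {B, C, D} and {A, B, D, E}.
Within {B, C, D}: {C}⁺ ∩ {B, C, D} = {C, D}, not the whole set, so C → D violates BCNF; decompose into {C, D} and {B, C}.
{C, D} is in BCNF.
{B, C} is in BCNF.
Within {A, B, D, E}: {A, D}⁺ ∩ {A, B, D, E} = {A, D, E}, not the whole set, so A, D → E violates BCNF; decompose into {A, D, E} and {A, B, D}.
{A, D, E} is in BCNF.
{A, B, D} is in BCNF.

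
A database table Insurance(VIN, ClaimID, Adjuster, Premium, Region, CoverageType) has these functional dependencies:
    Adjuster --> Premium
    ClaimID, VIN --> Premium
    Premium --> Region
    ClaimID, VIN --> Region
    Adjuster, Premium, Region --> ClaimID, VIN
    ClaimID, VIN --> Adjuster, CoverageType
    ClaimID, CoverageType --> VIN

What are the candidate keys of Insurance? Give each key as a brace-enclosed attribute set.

{Adjuster}⁺ = {Adjuster, ClaimID, CoverageType, Premium, Region, VIN}, which is every attribute, so {Adjuster} is a candidate key.
{ClaimID, CoverageType}⁺ = {Adjuster, ClaimID, CoverageType, Premium, Region, VIN}, which is every attribute, so {ClaimID, CoverageType} is a candidate key.
{ClaimID, VIN}⁺ = {Adjuster, ClaimID, CoverageType, Premium, Region, VIN}, which is every attribute, so {ClaimID, VIN} is a candidate key.
No proper subset of any of these is a key, and no other minimal superkey exists.

{Adjuster}, {ClaimID, CoverageType}, {ClaimID, VIN}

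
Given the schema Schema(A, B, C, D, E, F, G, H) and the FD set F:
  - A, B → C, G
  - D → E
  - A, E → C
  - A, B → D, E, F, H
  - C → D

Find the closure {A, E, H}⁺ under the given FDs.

{A, C, D, E, H}

Start with {A, E, H}.
A, E → C applies; add {C} → now {A, C, E, H}.
C → D applies; add {D} → now {A, C, D, E, H}.
No further FD applies.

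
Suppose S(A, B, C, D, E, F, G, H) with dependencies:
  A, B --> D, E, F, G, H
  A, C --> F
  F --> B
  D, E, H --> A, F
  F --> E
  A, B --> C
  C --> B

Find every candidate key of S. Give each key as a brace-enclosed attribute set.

{A, B} is a candidate key since {A, B}⁺ = {A, B, C, D, E, F, G, H} covers every attribute.
{A, C} is a candidate key since {A, C}⁺ = {A, B, C, D, E, F, G, H} covers every attribute.
{A, F} is a candidate key since {A, F}⁺ = {A, B, C, D, E, F, G, H} covers every attribute.
{D, E, H} is a candidate key since {D, E, H}⁺ = {A, B, C, D, E, F, G, H} covers every attribute.
{D, F, H} is a candidate key since {D, F, H}⁺ = {A, B, C, D, E, F, G, H} covers every attribute.
No proper subset of any of these is a key, and no other minimal superkey exists.

{A, B}, {A, C}, {A, F}, {D, E, H}, {D, F, H}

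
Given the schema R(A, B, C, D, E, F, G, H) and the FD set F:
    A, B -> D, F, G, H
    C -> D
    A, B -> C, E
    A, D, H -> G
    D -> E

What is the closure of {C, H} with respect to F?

Start with {C, H}.
C -> D applies; add {D} → now {C, D, H}.
D -> E applies; add {E} → now {C, D, E, H}.
No further FD applies.

{C, D, E, H}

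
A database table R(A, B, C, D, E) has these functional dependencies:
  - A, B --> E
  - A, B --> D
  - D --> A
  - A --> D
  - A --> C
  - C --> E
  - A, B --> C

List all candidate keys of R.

Attributes never on any right-hand side: {B} — every candidate key must contain it.
{A, B} is a candidate key since {A, B}⁺ = {A, B, C, D, E} covers every attribute.
{B, D} is a candidate key since {B, D}⁺ = {A, B, C, D, E} covers every attribute.
Any other superkey properly contains one of these, so there are no further candidate keys.

{A, B}, {B, D}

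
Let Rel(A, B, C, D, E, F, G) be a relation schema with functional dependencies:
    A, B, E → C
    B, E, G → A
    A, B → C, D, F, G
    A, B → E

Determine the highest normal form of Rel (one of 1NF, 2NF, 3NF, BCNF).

BCNF

Candidate keys: {A, B}, {B, E, G}. Prime attributes: {A, B, E, G}.
The left-hand side of every FD is a superkey, so BCNF is satisfied.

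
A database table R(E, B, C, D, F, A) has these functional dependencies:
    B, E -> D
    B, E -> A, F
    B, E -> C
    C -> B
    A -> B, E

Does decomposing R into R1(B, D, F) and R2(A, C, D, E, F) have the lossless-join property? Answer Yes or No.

The shared attributes are {D, F} and {D, F}⁺ = {D, F}.
The closure covers neither R1 nor R2 entirely; the join is not lossless.

No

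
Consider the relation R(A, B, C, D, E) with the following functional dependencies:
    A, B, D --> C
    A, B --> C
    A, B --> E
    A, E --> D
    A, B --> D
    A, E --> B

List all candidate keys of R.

Attributes never on any right-hand side: {A} — every candidate key must contain it.
{A, B}⁺ = {A, B, C, D, E} — all of the relation — so {A, B} is a candidate key.
{A, E}⁺ = {A, B, C, D, E} — all of the relation — so {A, E} is a candidate key.
These are minimal and exhaustive — every other superkey contains one of them.

{A, B}, {A, E}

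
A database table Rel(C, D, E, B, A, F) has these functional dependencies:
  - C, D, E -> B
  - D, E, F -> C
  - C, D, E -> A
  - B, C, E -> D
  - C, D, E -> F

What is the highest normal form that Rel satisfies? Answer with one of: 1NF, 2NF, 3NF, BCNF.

Candidate keys: {B, C, E}, {C, D, E}, {D, E, F}. Prime attributes: {B, C, D, E, F}.
Each dependency's left side is a superkey — BCNF holds.

BCNF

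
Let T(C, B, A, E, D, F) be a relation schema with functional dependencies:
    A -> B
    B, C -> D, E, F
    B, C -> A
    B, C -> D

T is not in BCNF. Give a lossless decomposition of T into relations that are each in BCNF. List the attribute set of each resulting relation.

Candidate keys of the original relation: {A, C}, {B, C}.
Within {A, B, C, D, E, F}: {A}⁺ ∩ {A, B, C, D, E, F} = {A, B}, not the whole set, so A -> B violates BCNF; decompose into {A, B} and {A, C, D, E, F}.
{A, B} is in BCNF.
{A, C, D, E, F} is in BCNF.

{A, B}; {A, C, D, E, F}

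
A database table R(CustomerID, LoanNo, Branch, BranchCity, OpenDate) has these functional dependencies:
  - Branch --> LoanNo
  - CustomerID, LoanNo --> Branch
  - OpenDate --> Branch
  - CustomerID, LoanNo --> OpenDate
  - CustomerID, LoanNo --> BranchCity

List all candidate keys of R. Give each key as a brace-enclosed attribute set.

Attributes never on any right-hand side: {CustomerID} — every candidate key must contain it.
{Branch, CustomerID}⁺ = {Branch, BranchCity, CustomerID, LoanNo, OpenDate} — all of the relation — so {Branch, CustomerID} is a candidate key.
{CustomerID, LoanNo}⁺ = {Branch, BranchCity, CustomerID, LoanNo, OpenDate} — all of the relation — so {CustomerID, LoanNo} is a candidate key.
{CustomerID, OpenDate}⁺ = {Branch, BranchCity, CustomerID, LoanNo, OpenDate} — all of the relation — so {CustomerID, OpenDate} is a candidate key.
Any other superkey properly contains one of these, so there are no further candidate keys.

{Branch, CustomerID}, {CustomerID, LoanNo}, {CustomerID, OpenDate}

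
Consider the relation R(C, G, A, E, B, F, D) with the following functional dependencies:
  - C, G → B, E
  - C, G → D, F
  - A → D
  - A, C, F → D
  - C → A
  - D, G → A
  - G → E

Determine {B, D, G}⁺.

Start with {B, D, G}.
D, G → A applies; add {A} → now {A, B, D, G}.
G → E applies; add {E} → now {A, B, D, E, G}.
No further FD applies.

{A, B, D, E, G}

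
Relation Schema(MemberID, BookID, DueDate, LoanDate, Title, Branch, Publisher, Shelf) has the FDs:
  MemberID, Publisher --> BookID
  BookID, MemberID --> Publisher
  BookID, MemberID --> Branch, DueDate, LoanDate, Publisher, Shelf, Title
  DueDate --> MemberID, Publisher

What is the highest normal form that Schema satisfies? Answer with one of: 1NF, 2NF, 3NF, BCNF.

Candidate keys: {BookID, MemberID}, {DueDate}, {MemberID, Publisher}. Prime attributes: {BookID, DueDate, MemberID, Publisher}.
Each dependency's left side is a superkey — BCNF holds.

BCNF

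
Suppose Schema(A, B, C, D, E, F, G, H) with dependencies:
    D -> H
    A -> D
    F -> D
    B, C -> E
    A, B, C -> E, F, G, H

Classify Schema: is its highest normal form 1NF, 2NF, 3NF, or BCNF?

Candidate key: {A, B, C}. Prime attributes: {A, B, C}.
For D -> H we have {D}⁺ = {D, H}; {D} is not a superkey, so BCNF fails.
D -> H has non-prime {H} on the right and a non-superkey on the left, so 3NF fails.
Since {A} ⊂ {A, B, C} and {A}⁺ ⊇ {D, H} with {D, H} non-prime, there is a partial dependency; 2NF fails.

1NF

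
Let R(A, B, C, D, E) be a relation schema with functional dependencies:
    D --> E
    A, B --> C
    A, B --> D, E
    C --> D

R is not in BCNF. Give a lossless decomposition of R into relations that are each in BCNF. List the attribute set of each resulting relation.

{A, B, C}; {C, D}; {D, E}

Candidate key of the original relation: {A, B}.
{A, B, C, D, E}: {D} determines {D, E} here but is not a superkey — split on D --> E, giving {D, E} and {A, B, C, D}.
{D, E} is in BCNF.
{A, B, C, D}: {C} determines {C, D} here but is not a superkey — split on C --> D, giving {C, D} and {A, B, C}.
{C, D} is in BCNF.
{A, B, C} is in BCNF.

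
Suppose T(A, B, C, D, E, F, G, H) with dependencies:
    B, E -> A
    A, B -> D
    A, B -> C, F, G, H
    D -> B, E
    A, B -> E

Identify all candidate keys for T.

{D}⁺ = {A, B, C, D, E, F, G, H}, which is every attribute, so {D} is a candidate key.
{A, B}⁺ = {A, B, C, D, E, F, G, H}, which is every attribute, so {A, B} is a candidate key.
{B, E}⁺ = {A, B, C, D, E, F, G, H}, which is every attribute, so {B, E} is a candidate key.
Any other superkey properly contains one of these, so there are no further candidate keys.

{A, B}, {B, E}, {D}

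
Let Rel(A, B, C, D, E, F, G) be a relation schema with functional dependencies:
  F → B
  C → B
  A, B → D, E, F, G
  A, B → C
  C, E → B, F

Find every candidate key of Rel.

{A} never appears on the right of any FD, so every key must include it.
{A, B} is a candidate key since {A, B}⁺ = {A, B, C, D, E, F, G} covers every attribute.
{A, C} is a candidate key since {A, C}⁺ = {A, B, C, D, E, F, G} covers every attribute.
{A, F} is a candidate key since {A, F}⁺ = {A, B, C, D, E, F, G} covers every attribute.
Any other superkey properly contains one of these, so there are no further candidate keys.

{A, B}, {A, C}, {A, F}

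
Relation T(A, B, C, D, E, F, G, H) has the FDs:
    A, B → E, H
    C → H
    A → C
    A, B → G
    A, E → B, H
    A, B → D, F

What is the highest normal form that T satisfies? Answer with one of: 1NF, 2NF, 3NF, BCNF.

Candidate keys: {A, B}, {A, E}. Prime attributes: {A, B, E}.
C → H: {C}⁺ = {C, H}, which is not all of the attributes, so the left side is not a superkey — BCNF is violated.
Because {H} is non-prime and the left side of C → H is not a superkey, the relation is not in 3NF.
The proper key subset {A} of {A, B} determines non-prime {C, H}, so the relation is not even in 2NF.

1NF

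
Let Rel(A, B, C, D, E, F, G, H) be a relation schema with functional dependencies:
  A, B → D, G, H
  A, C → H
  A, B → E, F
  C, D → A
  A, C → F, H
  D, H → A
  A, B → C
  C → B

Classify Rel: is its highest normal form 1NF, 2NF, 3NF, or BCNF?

Candidate keys: {A, B}, {A, C}, {B, D, H}, {C, D}. Prime attributes: {A, B, C, D, H}.
D, H → A: {D, H}⁺ = {A, D, H}, which is not all of the attributes, so the left side is not a superkey — BCNF is violated.
Its right-hand attributes {A} are all prime, as are those of every other non-superkey FD — the relation is in 3NF.

3NF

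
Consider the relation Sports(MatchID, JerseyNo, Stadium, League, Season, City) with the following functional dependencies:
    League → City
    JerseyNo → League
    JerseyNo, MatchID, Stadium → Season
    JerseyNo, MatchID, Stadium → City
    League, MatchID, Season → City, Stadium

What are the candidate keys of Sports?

{JerseyNo, MatchID} never appear on the right of any FD, so every key must include all of them.
{JerseyNo, MatchID, Season}⁺ = {City, JerseyNo, League, MatchID, Season, Stadium}, which is every attribute, so {JerseyNo, MatchID, Season} is a candidate key.
{JerseyNo, MatchID, Stadium}⁺ = {City, JerseyNo, League, MatchID, Season, Stadium}, which is every attribute, so {JerseyNo, MatchID, Stadium} is a candidate key.
No proper subset of any of these is a key, and no other minimal superkey exists.

{JerseyNo, MatchID, Season}, {JerseyNo, MatchID, Stadium}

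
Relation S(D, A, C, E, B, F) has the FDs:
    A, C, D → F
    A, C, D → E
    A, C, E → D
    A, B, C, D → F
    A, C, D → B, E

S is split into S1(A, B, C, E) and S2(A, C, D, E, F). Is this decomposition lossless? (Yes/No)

S1 ∩ S2 = {A, C, E}; its closure under F is {A, B, C, D, E, F}.
S1 is contained in that closure, so S1 ∩ S2 → S1 holds and the join is lossless.

Yes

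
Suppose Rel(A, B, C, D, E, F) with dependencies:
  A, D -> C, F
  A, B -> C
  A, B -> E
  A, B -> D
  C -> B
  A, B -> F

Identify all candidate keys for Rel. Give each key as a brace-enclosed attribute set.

Attributes never on any right-hand side: {A} — every candidate key must contain it.
{A, B}⁺ = {A, B, C, D, E, F}, which is every attribute, so {A, B} is a candidate key.
{A, C}⁺ = {A, B, C, D, E, F}, which is every attribute, so {A, C} is a candidate key.
{A, D}⁺ = {A, B, C, D, E, F}, which is every attribute, so {A, D} is a candidate key.
No proper subset of any of these is a key, and no other minimal superkey exists.

{A, B}, {A, C}, {A, D}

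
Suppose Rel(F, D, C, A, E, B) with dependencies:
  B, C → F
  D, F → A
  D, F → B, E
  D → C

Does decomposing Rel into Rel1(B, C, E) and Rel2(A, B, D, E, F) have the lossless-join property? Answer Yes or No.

No

The shared attributes are {B, E} and {B, E}⁺ = {B, E}.
Neither Rel1 nor Rel2 is contained in that closure, so the decomposition is lossy.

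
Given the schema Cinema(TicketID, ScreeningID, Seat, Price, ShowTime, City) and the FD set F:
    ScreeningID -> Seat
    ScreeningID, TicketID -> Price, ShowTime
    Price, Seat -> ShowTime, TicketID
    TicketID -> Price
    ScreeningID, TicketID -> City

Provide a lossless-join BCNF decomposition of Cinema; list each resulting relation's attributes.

Candidate keys of the original relation: {Price, ScreeningID}, {ScreeningID, TicketID}.
Within {City, Price, ScreeningID, Seat, ShowTime, TicketID}: {ScreeningID}⁺ ∩ {City, Price, ScreeningID, Seat, ShowTime, TicketID} = {ScreeningID, Seat}, not the whole set, so ScreeningID -> Seat violates BCNF; decompose into {ScreeningID, Seat} and {City, Price, ScreeningID, ShowTime, TicketID}.
{ScreeningID, Seat} has no BCNF violation.
Within {City, Price, ScreeningID, ShowTime, TicketID}: {TicketID}⁺ ∩ {City, Price, ScreeningID, ShowTime, TicketID} = {Price, TicketID}, not the whole set, so TicketID -> Price violates BCNF; decompose into {Price, TicketID} and {City, ScreeningID, ShowTime, TicketID}.
{Price, TicketID} has no BCNF violation.
{City, ScreeningID, ShowTime, TicketID} has no BCNF violation.

{City, ScreeningID, ShowTime, TicketID}; {Price, TicketID}; {ScreeningID, Seat}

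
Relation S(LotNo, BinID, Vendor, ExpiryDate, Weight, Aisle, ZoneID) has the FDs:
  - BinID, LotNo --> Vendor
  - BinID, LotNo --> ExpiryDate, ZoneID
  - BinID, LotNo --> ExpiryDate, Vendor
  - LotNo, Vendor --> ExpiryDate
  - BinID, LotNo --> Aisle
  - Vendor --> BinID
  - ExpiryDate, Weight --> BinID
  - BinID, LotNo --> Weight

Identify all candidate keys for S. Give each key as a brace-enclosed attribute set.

{LotNo} never appears on the right of any FD, so every key must include it.
{BinID, LotNo} is a candidate key since {BinID, LotNo}⁺ = {Aisle, BinID, ExpiryDate, LotNo, Vendor, Weight, ZoneID} covers every attribute.
{LotNo, Vendor} is a candidate key since {LotNo, Vendor}⁺ = {Aisle, BinID, ExpiryDate, LotNo, Vendor, Weight, ZoneID} covers every attribute.
{ExpiryDate, LotNo, Weight} is a candidate key since {ExpiryDate, LotNo, Weight}⁺ = {Aisle, BinID, ExpiryDate, LotNo, Vendor, Weight, ZoneID} covers every attribute.
Any other superkey properly contains one of these, so there are no further candidate keys.

{BinID, LotNo}, {ExpiryDate, LotNo, Weight}, {LotNo, Vendor}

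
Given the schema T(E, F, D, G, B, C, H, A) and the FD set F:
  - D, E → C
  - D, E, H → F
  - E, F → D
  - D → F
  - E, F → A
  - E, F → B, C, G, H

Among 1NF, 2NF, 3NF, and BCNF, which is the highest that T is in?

3NF

Candidate keys: {D, E}, {E, F}. Prime attributes: {D, E, F}.
D → F: {D}⁺ = {D, F}, which is not all of the attributes, so the left side is not a superkey — BCNF is violated.
Since {F} ⊆ prime attributes and every other non-superkey FD also has a prime right side, the schema is in 3NF.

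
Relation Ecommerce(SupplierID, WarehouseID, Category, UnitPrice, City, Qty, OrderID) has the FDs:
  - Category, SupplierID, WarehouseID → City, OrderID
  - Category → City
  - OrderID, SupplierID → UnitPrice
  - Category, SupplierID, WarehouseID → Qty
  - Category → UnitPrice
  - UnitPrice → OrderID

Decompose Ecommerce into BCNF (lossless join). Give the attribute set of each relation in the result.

{Category, City, UnitPrice}; {Category, Qty, SupplierID, WarehouseID}; {OrderID, UnitPrice}

Candidate key of the original relation: {Category, SupplierID, WarehouseID}.
{Category, City, OrderID, Qty, SupplierID, UnitPrice, WarehouseID}: {Category} determines {Category, City, OrderID, UnitPrice} here but is not a superkey — split on Category → City, OrderID, UnitPrice, giving {Category, City, OrderID, UnitPrice} and {Category, Qty, SupplierID, WarehouseID}.
{Category, City, OrderID, UnitPrice}: {UnitPrice} determines {OrderID, UnitPrice} here but is not a superkey — split on UnitPrice → OrderID, giving {OrderID, UnitPrice} and {Category, City, UnitPrice}.
{OrderID, UnitPrice} is in BCNF.
{Category, City, UnitPrice} is in BCNF.
{Category, Qty, SupplierID, WarehouseID} is in BCNF.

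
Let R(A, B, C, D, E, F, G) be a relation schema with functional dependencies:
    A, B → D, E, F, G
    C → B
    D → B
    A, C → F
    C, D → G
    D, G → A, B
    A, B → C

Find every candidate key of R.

{A, B}⁺ = {A, B, C, D, E, F, G}, which is every attribute, so {A, B} is a candidate key.
{A, C}⁺ = {A, B, C, D, E, F, G}, which is every attribute, so {A, C} is a candidate key.
{A, D}⁺ = {A, B, C, D, E, F, G}, which is every attribute, so {A, D} is a candidate key.
{C, D}⁺ = {A, B, C, D, E, F, G}, which is every attribute, so {C, D} is a candidate key.
{D, G}⁺ = {A, B, C, D, E, F, G}, which is every attribute, so {D, G} is a candidate key.
No proper subset of any of these is a key, and no other minimal superkey exists.

{A, B}, {A, C}, {A, D}, {C, D}, {D, G}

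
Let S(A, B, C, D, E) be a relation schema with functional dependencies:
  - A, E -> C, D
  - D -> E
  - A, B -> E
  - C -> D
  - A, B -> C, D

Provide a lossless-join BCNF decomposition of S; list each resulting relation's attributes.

{A, B, E}; {A, C}; {C, D}; {D, E}

Candidate key of the original relation: {A, B}.
In {A, B, C, D, E}, {A, E} is not a superkey ({A, E}⁺ restricted to this set is {A, C, D, E}), so split on A, E -> C, D into {A, C, D, E} and {A, B, E}.
In {A, C, D, E}, {D} is not a superkey ({D}⁺ restricted to this set is {D, E}), so split on D -> E into {D, E} and {A, C, D}.
{D, E} has no BCNF violation.
In {A, C, D}, {C} is not a superkey ({C}⁺ restricted to this set is {C, D}), so split on C -> D into {C, D} and {A, C}.
{C, D} has no BCNF violation.
{A, C} has no BCNF violation.
{A, B, E} has no BCNF violation.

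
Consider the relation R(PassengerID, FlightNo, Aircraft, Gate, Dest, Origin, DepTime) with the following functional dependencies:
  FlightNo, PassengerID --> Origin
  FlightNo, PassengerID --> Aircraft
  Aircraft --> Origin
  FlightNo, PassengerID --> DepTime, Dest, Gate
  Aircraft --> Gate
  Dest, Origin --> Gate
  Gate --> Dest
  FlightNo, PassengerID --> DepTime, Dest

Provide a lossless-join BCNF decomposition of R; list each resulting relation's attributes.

Candidate key of the original relation: {FlightNo, PassengerID}.
Within {Aircraft, DepTime, Dest, FlightNo, Gate, Origin, PassengerID}: {Aircraft}⁺ ∩ {Aircraft, DepTime, Dest, FlightNo, Gate, Origin, PassengerID} = {Aircraft, Dest, Gate, Origin}, not the whole set, so Aircraft --> Dest, Gate, Origin violates BCNF; decompose into {Aircraft, Dest, Gate, Origin} and {Aircraft, DepTime, FlightNo, PassengerID}.
Within {Aircraft, Dest, Gate, Origin}: {Dest, Origin}⁺ ∩ {Aircraft, Dest, Gate, Origin} = {Dest, Gate, Origin}, not the whole set, so Dest, Origin --> Gate violates BCNF; decompose into {Dest, Gate, Origin} and {Aircraft, Dest, Origin}.
Within {Dest, Gate, Origin}: {Gate}⁺ ∩ {Dest, Gate, Origin} = {Dest, Gate}, not the whole set, so Gate --> Dest violates BCNF; decompose into {Dest, Gate} and {Gate, Origin}.
{Dest, Gate} has no BCNF violation.
{Gate, Origin} has no BCNF violation.
{Aircraft, Dest, Origin} has no BCNF violation.
{Aircraft, DepTime, FlightNo, PassengerID} has no BCNF violation.

{Aircraft, DepTime, FlightNo, PassengerID}; {Aircraft, Dest, Origin}; {Dest, Gate}; {Gate, Origin}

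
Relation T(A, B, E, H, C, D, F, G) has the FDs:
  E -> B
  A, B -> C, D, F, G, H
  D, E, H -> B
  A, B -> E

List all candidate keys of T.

{A, B}, {A, E}

{A} never appears on the right of any FD, so every key must include it.
Closure of {A, B} is {A, B, C, D, E, F, G, H}, the whole schema; {A, B} is a candidate key.
Closure of {A, E} is {A, B, C, D, E, F, G, H}, the whole schema; {A, E} is a candidate key.
No proper subset of any of these is a key, and no other minimal superkey exists.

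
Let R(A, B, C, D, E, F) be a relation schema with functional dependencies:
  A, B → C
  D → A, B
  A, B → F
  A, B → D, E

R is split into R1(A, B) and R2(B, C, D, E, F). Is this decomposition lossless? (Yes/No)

The shared attributes are {B} and {B}⁺ = {B}.
Neither R1 nor R2 is contained in that closure, so the decomposition is lossy.

No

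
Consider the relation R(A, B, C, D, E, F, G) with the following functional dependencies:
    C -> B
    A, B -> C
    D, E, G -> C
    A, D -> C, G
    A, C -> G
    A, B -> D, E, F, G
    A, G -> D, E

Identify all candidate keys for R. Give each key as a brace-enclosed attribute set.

No FD produces {A}, so it must be in every candidate key.
{A, B}⁺ = {A, B, C, D, E, F, G}, which is every attribute, so {A, B} is a candidate key.
{A, C}⁺ = {A, B, C, D, E, F, G}, which is every attribute, so {A, C} is a candidate key.
{A, D}⁺ = {A, B, C, D, E, F, G}, which is every attribute, so {A, D} is a candidate key.
{A, G}⁺ = {A, B, C, D, E, F, G}, which is every attribute, so {A, G} is a candidate key.
These are minimal and exhaustive — every other superkey contains one of them.

{A, B}, {A, C}, {A, D}, {A, G}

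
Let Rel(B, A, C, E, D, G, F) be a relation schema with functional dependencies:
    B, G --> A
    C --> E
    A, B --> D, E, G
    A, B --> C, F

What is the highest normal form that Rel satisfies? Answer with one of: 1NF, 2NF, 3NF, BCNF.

Candidate keys: {A, B}, {B, G}. Prime attributes: {A, B, G}.
For C --> E we have {C}⁺ = {C, E}; {C} is not a superkey, so BCNF fails.
C --> E has non-prime {E} on the right and a non-superkey on the left, so 3NF fails.
No non-prime attribute depends on a proper subset of any candidate key, so 2NF holds.

2NF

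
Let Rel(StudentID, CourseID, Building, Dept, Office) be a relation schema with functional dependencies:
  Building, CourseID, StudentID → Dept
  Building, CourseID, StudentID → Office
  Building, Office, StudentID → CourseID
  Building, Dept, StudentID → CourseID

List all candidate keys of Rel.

{Building, CourseID, StudentID}, {Building, Dept, StudentID}, {Building, Office, StudentID}

{Building, StudentID} never appear on the right of any FD, so every key must include all of them.
Closure of {Building, CourseID, StudentID} is {Building, CourseID, Dept, Office, StudentID}, the whole schema; {Building, CourseID, StudentID} is a candidate key.
Closure of {Building, Dept, StudentID} is {Building, CourseID, Dept, Office, StudentID}, the whole schema; {Building, Dept, StudentID} is a candidate key.
Closure of {Building, Office, StudentID} is {Building, CourseID, Dept, Office, StudentID}, the whole schema; {Building, Office, StudentID} is a candidate key.
Any other superkey properly contains one of these, so there are no further candidate keys.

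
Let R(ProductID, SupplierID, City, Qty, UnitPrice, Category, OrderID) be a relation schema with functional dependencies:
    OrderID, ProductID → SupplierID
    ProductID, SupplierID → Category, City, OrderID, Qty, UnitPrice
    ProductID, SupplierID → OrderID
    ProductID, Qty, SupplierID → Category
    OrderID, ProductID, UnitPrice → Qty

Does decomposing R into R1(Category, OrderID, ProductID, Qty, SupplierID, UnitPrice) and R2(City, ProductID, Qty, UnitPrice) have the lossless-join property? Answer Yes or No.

No

Common attributes: {ProductID, Qty, UnitPrice}; their closure is {ProductID, Qty, UnitPrice}.
R1 ⊄ {ProductID, Qty, UnitPrice} and R2 ⊄ {ProductID, Qty, UnitPrice}, so the split is lossy.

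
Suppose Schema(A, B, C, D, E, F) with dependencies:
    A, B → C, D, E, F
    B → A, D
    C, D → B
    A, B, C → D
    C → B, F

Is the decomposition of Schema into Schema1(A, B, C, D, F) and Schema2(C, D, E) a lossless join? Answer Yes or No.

The shared attributes are {C, D} and {C, D}⁺ = {A, B, C, D, E, F}.
Schema1 is contained in that closure, so Schema1 ∩ Schema2 → Schema1 holds and the join is lossless.

Yes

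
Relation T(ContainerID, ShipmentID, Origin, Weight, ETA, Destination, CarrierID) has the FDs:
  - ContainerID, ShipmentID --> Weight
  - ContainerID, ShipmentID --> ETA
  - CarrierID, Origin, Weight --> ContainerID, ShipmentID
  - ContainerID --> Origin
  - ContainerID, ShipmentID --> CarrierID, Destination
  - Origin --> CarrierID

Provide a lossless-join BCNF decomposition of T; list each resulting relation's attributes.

{CarrierID, Origin}; {ContainerID, Destination, ETA, ShipmentID, Weight}; {ContainerID, Origin}

Candidate keys of the original relation: {ContainerID, ShipmentID}, {ContainerID, Weight}, {Origin, Weight}.
In {CarrierID, ContainerID, Destination, ETA, Origin, ShipmentID, Weight}, {ContainerID} is not a superkey ({ContainerID}⁺ restricted to this set is {CarrierID, ContainerID, Origin}), so split on ContainerID --> CarrierID, Origin into {CarrierID, ContainerID, Origin} and {ContainerID, Destination, ETA, ShipmentID, Weight}.
In {CarrierID, ContainerID, Origin}, {Origin} is not a superkey ({Origin}⁺ restricted to this set is {CarrierID, Origin}), so split on Origin --> CarrierID into {CarrierID, Origin} and {ContainerID, Origin}.
{CarrierID, Origin}: every determinant is a superkey — BCNF.
{ContainerID, Origin}: every determinant is a superkey — BCNF.
{ContainerID, Destination, ETA, ShipmentID, Weight}: every determinant is a superkey — BCNF.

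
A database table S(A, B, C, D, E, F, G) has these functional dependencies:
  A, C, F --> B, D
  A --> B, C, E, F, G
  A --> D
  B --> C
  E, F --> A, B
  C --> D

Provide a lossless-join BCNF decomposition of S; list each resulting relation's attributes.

Candidate keys of the original relation: {A}, {E, F}.
In {A, B, C, D, E, F, G}, {B} is not a superkey ({B}⁺ restricted to this set is {B, C, D}), so split on B --> C, D into {B, C, D} and {A, B, E, F, G}.
In {B, C, D}, {C} is not a superkey ({C}⁺ restricted to this set is {C, D}), so split on C --> D into {C, D} and {B, C}.
{C, D} has no BCNF violation.
{B, C} has no BCNF violation.
{A, B, E, F, G} has no BCNF violation.

{A, B, E, F, G}; {B, C}; {C, D}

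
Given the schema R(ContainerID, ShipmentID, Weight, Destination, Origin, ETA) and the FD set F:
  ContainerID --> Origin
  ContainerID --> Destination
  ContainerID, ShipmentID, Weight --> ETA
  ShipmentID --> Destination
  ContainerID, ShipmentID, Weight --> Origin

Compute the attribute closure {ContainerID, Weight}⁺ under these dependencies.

{ContainerID, Destination, Origin, Weight}

Start with {ContainerID, Weight}.
ContainerID --> Origin applies; add {Origin} → now {ContainerID, Origin, Weight}.
ContainerID --> Destination applies; add {Destination} → now {ContainerID, Destination, Origin, Weight}.
No further FD applies.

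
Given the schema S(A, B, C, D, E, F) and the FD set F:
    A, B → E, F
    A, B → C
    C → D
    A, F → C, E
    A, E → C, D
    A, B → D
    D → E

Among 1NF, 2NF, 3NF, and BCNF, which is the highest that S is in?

2NF

Candidate key: {A, B}. Prime attributes: {A, B}.
C → D: {C}⁺ = {C, D, E}, which is not all of the attributes, so the left side is not a superkey — BCNF is violated.
C → D has non-prime {D} on the right and a non-superkey on the left, so 3NF fails.
No non-prime attribute depends on a proper subset of any candidate key, so 2NF holds.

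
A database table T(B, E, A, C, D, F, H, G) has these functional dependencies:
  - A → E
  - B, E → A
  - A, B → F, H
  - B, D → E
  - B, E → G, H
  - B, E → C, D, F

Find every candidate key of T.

Attributes never on any right-hand side: {B} — every candidate key must contain it.
{A, B} is a candidate key since {A, B}⁺ = {A, B, C, D, E, F, G, H} covers every attribute.
{B, D} is a candidate key since {B, D}⁺ = {A, B, C, D, E, F, G, H} covers every attribute.
{B, E} is a candidate key since {B, E}⁺ = {A, B, C, D, E, F, G, H} covers every attribute.
These are minimal and exhaustive — every other superkey contains one of them.

{A, B}, {B, D}, {B, E}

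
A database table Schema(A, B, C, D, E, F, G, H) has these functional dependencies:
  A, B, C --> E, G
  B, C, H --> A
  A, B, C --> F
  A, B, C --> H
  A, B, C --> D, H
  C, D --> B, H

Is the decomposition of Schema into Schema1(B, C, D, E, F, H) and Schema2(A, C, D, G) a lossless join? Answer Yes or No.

Yes

Common attributes: {C, D}; their closure is {A, B, C, D, E, F, G, H}.
This includes all of Schema1, so the common attributes are a superkey of Schema1 — the join is lossless.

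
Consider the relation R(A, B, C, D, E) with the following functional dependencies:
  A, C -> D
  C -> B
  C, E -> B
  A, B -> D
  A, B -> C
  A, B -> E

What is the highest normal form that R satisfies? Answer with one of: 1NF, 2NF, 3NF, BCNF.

3NF

Candidate keys: {A, B}, {A, C}. Prime attributes: {A, B, C}.
C -> B: {C}⁺ = {B, C}, which is not all of the attributes, so the left side is not a superkey — BCNF is violated.
Its right-hand attributes {B} are all prime, as are those of every other non-superkey FD — the relation is in 3NF.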